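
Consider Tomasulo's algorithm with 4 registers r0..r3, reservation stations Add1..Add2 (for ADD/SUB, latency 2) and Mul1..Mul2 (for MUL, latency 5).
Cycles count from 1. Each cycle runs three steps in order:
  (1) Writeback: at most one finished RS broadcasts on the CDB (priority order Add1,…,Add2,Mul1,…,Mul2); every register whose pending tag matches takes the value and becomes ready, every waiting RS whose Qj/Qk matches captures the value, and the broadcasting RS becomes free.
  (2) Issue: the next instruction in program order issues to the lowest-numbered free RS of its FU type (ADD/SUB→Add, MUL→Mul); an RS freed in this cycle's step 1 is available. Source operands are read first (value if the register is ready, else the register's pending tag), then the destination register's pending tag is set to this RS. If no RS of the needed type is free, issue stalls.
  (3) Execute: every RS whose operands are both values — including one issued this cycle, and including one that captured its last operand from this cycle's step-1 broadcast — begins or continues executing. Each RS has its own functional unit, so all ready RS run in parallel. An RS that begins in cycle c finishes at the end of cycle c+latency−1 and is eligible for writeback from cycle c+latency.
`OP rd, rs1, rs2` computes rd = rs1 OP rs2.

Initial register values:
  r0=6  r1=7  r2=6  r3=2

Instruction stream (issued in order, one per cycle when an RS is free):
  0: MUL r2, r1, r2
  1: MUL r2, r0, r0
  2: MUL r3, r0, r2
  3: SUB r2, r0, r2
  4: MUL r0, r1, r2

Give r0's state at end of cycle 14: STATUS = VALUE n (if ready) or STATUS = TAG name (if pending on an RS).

  c1: issue MUL r2<-Mul1  regs: r0:6,r1:7,r2:Mul1,r3:2
  c2: issue MUL r2<-Mul2  regs: r0:6,r1:7,r2:Mul2,r3:2
  c3: stall  regs: r0:6,r1:7,r2:Mul2,r3:2
  c4: stall  regs: r0:6,r1:7,r2:Mul2,r3:2
  c5: stall  regs: r0:6,r1:7,r2:Mul2,r3:2
  c6: CDB Mul1=42; issue MUL r3<-Mul1  regs: r0:6,r1:7,r2:Mul2,r3:Mul1
  c7: CDB Mul2=36; issue SUB r2<-Add1  regs: r0:6,r1:7,r2:Add1,r3:Mul1
  c8: issue MUL r0<-Mul2  regs: r0:Mul2,r1:7,r2:Add1,r3:Mul1
  c9: CDB Add1=-30  regs: r0:Mul2,r1:7,r2:-30,r3:Mul1
  c10: -  regs: r0:Mul2,r1:7,r2:-30,r3:Mul1
  c11: -  regs: r0:Mul2,r1:7,r2:-30,r3:Mul1
  c12: CDB Mul1=216  regs: r0:Mul2,r1:7,r2:-30,r3:216
  c13: -  regs: r0:Mul2,r1:7,r2:-30,r3:216
  c14: CDB Mul2=-210  regs: r0:-210,r1:7,r2:-30,r3:216

STATUS = VALUE -210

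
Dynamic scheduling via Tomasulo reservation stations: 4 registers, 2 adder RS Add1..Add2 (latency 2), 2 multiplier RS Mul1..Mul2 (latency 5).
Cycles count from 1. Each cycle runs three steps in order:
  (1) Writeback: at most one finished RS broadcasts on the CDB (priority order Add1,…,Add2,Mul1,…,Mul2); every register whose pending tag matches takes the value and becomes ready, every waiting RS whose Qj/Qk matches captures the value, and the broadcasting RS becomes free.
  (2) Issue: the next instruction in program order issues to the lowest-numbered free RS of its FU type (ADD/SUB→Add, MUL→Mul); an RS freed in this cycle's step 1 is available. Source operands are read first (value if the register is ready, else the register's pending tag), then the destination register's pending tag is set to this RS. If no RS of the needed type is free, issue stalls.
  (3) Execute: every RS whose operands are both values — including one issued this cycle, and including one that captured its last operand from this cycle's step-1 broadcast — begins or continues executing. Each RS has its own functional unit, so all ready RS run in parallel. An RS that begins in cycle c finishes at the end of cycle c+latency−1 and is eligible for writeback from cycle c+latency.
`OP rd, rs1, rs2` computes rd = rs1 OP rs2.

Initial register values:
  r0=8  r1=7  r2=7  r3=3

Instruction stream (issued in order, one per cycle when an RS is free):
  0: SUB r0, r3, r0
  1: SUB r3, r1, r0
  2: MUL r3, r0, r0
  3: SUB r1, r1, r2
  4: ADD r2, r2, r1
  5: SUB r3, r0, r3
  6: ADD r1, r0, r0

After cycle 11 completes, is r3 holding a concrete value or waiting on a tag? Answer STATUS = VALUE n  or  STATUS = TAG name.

STATUS = VALUE -30

cycle 1: issue SUB r0<-Add1 // r0:Add1,r1:7,r2:7,r3:3
cycle 2: issue SUB r3<-Add2 // r0:Add1,r1:7,r2:7,r3:Add2
cycle 3: CDB Add1=-5; issue MUL r3<-Mul1 // r0:-5,r1:7,r2:7,r3:Mul1
cycle 4: issue SUB r1<-Add1 // r0:-5,r1:Add1,r2:7,r3:Mul1
cycle 5: CDB Add2=12; issue ADD r2<-Add2 // r0:-5,r1:Add1,r2:Add2,r3:Mul1
cycle 6: CDB Add1=0; issue SUB r3<-Add1 // r0:-5,r1:0,r2:Add2,r3:Add1
cycle 7: stall // r0:-5,r1:0,r2:Add2,r3:Add1
cycle 8: CDB Add2=7; issue ADD r1<-Add2 // r0:-5,r1:Add2,r2:7,r3:Add1
cycle 9: CDB Mul1=25 // r0:-5,r1:Add2,r2:7,r3:Add1
cycle 10: CDB Add2=-10 // r0:-5,r1:-10,r2:7,r3:Add1
cycle 11: CDB Add1=-30 // r0:-5,r1:-10,r2:7,r3:-30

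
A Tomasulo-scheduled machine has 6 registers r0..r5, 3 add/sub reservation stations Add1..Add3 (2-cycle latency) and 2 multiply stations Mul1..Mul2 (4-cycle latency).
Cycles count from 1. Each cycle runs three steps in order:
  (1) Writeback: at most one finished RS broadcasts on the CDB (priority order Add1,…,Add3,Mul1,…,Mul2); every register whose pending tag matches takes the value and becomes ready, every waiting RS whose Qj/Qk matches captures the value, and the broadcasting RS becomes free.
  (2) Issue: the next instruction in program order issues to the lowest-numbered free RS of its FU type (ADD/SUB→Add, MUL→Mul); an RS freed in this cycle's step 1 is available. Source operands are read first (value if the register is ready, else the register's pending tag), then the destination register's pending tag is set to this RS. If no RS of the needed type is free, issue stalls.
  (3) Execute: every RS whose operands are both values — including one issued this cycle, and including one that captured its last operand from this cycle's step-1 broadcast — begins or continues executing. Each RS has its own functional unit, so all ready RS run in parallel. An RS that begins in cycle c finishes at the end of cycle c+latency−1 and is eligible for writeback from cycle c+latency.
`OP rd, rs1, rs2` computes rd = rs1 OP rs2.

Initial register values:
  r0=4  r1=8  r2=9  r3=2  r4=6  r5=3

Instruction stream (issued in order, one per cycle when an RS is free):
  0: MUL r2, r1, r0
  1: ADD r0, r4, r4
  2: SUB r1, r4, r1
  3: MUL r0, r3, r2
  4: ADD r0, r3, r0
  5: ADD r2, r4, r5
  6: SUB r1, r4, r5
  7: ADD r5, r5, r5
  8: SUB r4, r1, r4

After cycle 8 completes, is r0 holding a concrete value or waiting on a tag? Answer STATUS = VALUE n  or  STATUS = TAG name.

  c1: issue MUL r2<-Mul1  regs: r0:4,r1:8,r2:Mul1,r3:2,r4:6,r5:3
  c2: issue ADD r0<-Add1  regs: r0:Add1,r1:8,r2:Mul1,r3:2,r4:6,r5:3
  c3: issue SUB r1<-Add2  regs: r0:Add1,r1:Add2,r2:Mul1,r3:2,r4:6,r5:3
  c4: CDB Add1=12; issue MUL r0<-Mul2  regs: r0:Mul2,r1:Add2,r2:Mul1,r3:2,r4:6,r5:3
  c5: CDB Add2=-2; issue ADD r0<-Add1  regs: r0:Add1,r1:-2,r2:Mul1,r3:2,r4:6,r5:3
  c6: CDB Mul1=32; issue ADD r2<-Add2  regs: r0:Add1,r1:-2,r2:Add2,r3:2,r4:6,r5:3
  c7: issue SUB r1<-Add3  regs: r0:Add1,r1:Add3,r2:Add2,r3:2,r4:6,r5:3
  c8: CDB Add2=9; issue ADD r5<-Add2  regs: r0:Add1,r1:Add3,r2:9,r3:2,r4:6,r5:Add2

STATUS = TAG Add1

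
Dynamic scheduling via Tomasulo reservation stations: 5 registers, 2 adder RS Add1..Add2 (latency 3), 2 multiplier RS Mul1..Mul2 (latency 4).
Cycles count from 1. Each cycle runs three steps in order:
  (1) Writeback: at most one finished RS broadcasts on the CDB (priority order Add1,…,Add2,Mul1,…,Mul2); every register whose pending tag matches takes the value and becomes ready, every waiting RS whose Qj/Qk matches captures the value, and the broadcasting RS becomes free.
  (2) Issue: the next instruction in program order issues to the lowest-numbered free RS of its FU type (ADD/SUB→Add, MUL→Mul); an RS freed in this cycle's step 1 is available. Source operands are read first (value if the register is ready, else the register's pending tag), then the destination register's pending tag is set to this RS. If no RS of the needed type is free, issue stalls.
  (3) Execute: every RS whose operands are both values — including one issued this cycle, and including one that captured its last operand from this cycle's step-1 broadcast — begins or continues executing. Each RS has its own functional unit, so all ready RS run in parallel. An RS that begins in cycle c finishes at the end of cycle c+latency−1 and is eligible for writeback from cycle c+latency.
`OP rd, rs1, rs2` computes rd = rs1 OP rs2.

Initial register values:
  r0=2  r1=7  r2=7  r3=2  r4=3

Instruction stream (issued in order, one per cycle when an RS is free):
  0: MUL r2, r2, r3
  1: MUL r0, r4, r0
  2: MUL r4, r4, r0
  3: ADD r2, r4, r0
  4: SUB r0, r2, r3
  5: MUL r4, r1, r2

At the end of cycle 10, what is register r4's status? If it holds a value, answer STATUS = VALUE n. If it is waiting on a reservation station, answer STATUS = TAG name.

STATUS = TAG Mul2

  c1: issue MUL r2<-Mul1  regs: r0:2,r1:7,r2:Mul1,r3:2,r4:3
  c2: issue MUL r0<-Mul2  regs: r0:Mul2,r1:7,r2:Mul1,r3:2,r4:3
  c3: stall  regs: r0:Mul2,r1:7,r2:Mul1,r3:2,r4:3
  c4: stall  regs: r0:Mul2,r1:7,r2:Mul1,r3:2,r4:3
  c5: CDB Mul1=14; issue MUL r4<-Mul1  regs: r0:Mul2,r1:7,r2:14,r3:2,r4:Mul1
  c6: CDB Mul2=6; issue ADD r2<-Add1  regs: r0:6,r1:7,r2:Add1,r3:2,r4:Mul1
  c7: issue SUB r0<-Add2  regs: r0:Add2,r1:7,r2:Add1,r3:2,r4:Mul1
  c8: issue MUL r4<-Mul2  regs: r0:Add2,r1:7,r2:Add1,r3:2,r4:Mul2
  c9: -  regs: r0:Add2,r1:7,r2:Add1,r3:2,r4:Mul2
  c10: CDB Mul1=18  regs: r0:Add2,r1:7,r2:Add1,r3:2,r4:Mul2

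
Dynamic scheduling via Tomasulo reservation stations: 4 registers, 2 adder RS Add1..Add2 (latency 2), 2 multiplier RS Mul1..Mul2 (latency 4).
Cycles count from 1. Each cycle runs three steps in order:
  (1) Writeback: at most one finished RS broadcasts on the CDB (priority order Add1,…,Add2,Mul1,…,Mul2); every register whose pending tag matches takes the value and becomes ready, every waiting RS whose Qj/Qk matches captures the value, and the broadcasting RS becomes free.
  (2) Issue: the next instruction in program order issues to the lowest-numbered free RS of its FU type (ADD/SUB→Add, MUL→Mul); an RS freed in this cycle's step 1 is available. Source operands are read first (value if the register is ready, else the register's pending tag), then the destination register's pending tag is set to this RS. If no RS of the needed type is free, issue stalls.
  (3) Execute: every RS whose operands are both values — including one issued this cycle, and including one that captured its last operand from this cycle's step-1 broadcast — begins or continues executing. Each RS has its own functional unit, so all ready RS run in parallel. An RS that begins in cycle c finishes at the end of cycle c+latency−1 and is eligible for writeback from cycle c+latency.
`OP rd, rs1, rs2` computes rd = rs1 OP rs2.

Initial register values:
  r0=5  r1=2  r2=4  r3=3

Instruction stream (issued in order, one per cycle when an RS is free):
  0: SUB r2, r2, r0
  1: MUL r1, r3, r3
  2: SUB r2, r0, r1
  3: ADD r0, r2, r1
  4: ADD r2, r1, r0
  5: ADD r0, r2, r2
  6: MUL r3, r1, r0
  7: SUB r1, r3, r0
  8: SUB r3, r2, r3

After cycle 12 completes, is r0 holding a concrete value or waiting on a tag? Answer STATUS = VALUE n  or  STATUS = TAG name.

cycle 1: issue SUB r2<-Add1 // r0:5,r1:2,r2:Add1,r3:3
cycle 2: issue MUL r1<-Mul1 // r0:5,r1:Mul1,r2:Add1,r3:3
cycle 3: CDB Add1=-1; issue SUB r2<-Add1 // r0:5,r1:Mul1,r2:Add1,r3:3
cycle 4: issue ADD r0<-Add2 // r0:Add2,r1:Mul1,r2:Add1,r3:3
cycle 5: stall // r0:Add2,r1:Mul1,r2:Add1,r3:3
cycle 6: CDB Mul1=9; stall // r0:Add2,r1:9,r2:Add1,r3:3
cycle 7: stall // r0:Add2,r1:9,r2:Add1,r3:3
cycle 8: CDB Add1=-4; issue ADD r2<-Add1 // r0:Add2,r1:9,r2:Add1,r3:3
cycle 9: stall // r0:Add2,r1:9,r2:Add1,r3:3
cycle 10: CDB Add2=5; issue ADD r0<-Add2 // r0:Add2,r1:9,r2:Add1,r3:3
cycle 11: issue MUL r3<-Mul1 // r0:Add2,r1:9,r2:Add1,r3:Mul1
cycle 12: CDB Add1=14; issue SUB r1<-Add1 // r0:Add2,r1:Add1,r2:14,r3:Mul1

STATUS = TAG Add2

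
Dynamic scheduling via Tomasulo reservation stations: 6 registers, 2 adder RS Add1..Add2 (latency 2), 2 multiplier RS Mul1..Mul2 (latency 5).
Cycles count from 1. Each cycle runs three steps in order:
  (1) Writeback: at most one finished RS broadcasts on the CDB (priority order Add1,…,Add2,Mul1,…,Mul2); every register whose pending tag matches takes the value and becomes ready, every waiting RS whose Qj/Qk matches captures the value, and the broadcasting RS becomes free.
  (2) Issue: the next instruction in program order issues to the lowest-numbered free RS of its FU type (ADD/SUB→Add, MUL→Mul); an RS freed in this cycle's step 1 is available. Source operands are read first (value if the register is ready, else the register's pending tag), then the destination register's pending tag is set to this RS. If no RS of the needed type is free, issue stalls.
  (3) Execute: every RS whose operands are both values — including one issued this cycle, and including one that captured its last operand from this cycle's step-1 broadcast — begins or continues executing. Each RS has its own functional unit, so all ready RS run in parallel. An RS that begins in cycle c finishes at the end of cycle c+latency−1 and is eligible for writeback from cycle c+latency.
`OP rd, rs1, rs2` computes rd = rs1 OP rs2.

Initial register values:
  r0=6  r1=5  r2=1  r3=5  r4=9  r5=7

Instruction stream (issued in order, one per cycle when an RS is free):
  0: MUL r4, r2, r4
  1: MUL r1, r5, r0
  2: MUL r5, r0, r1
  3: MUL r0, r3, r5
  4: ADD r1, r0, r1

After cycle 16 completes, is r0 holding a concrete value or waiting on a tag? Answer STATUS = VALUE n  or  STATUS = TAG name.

STATUS = TAG Mul2

  c1: issue MUL r4<-Mul1  regs: r0:6,r1:5,r2:1,r3:5,r4:Mul1,r5:7
  c2: issue MUL r1<-Mul2  regs: r0:6,r1:Mul2,r2:1,r3:5,r4:Mul1,r5:7
  c3: stall  regs: r0:6,r1:Mul2,r2:1,r3:5,r4:Mul1,r5:7
  c4: stall  regs: r0:6,r1:Mul2,r2:1,r3:5,r4:Mul1,r5:7
  c5: stall  regs: r0:6,r1:Mul2,r2:1,r3:5,r4:Mul1,r5:7
  c6: CDB Mul1=9; issue MUL r5<-Mul1  regs: r0:6,r1:Mul2,r2:1,r3:5,r4:9,r5:Mul1
  c7: CDB Mul2=42; issue MUL r0<-Mul2  regs: r0:Mul2,r1:42,r2:1,r3:5,r4:9,r5:Mul1
  c8: issue ADD r1<-Add1  regs: r0:Mul2,r1:Add1,r2:1,r3:5,r4:9,r5:Mul1
  c9: -  regs: r0:Mul2,r1:Add1,r2:1,r3:5,r4:9,r5:Mul1
  c10: -  regs: r0:Mul2,r1:Add1,r2:1,r3:5,r4:9,r5:Mul1
  c11: -  regs: r0:Mul2,r1:Add1,r2:1,r3:5,r4:9,r5:Mul1
  c12: CDB Mul1=252  regs: r0:Mul2,r1:Add1,r2:1,r3:5,r4:9,r5:252
  c13: -  regs: r0:Mul2,r1:Add1,r2:1,r3:5,r4:9,r5:252
  c14: -  regs: r0:Mul2,r1:Add1,r2:1,r3:5,r4:9,r5:252
  c15: -  regs: r0:Mul2,r1:Add1,r2:1,r3:5,r4:9,r5:252
  c16: -  regs: r0:Mul2,r1:Add1,r2:1,r3:5,r4:9,r5:252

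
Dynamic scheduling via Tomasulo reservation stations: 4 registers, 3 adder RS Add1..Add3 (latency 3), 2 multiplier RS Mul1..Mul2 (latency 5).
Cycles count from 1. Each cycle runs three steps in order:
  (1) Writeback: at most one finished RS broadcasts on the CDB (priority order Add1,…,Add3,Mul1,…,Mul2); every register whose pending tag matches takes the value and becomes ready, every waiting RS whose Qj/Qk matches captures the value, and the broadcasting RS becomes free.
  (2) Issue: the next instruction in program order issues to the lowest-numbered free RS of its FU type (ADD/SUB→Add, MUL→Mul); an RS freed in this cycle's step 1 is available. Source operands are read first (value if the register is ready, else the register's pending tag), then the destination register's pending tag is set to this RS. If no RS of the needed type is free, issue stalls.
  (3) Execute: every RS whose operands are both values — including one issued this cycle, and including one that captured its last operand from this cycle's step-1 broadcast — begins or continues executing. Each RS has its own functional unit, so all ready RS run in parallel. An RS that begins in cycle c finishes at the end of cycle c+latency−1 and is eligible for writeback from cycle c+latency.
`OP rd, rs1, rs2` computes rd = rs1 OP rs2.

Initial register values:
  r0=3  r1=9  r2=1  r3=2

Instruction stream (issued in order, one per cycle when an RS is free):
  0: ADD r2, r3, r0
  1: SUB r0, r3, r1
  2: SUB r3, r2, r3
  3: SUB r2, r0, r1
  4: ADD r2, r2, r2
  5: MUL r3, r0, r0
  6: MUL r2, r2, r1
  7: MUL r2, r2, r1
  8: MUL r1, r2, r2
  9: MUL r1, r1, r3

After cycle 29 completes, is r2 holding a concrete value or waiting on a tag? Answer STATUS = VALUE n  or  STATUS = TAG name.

STATUS = VALUE -2592

c1: issue ADD r2<-Add1 | r0:3,r1:9,r2:Add1,r3:2
c2: issue SUB r0<-Add2 | r0:Add2,r1:9,r2:Add1,r3:2
c3: issue SUB r3<-Add3 | r0:Add2,r1:9,r2:Add1,r3:Add3
c4: CDB Add1=5; issue SUB r2<-Add1 | r0:Add2,r1:9,r2:Add1,r3:Add3
c5: CDB Add2=-7; issue ADD r2<-Add2 | r0:-7,r1:9,r2:Add2,r3:Add3
c6: issue MUL r3<-Mul1 | r0:-7,r1:9,r2:Add2,r3:Mul1
c7: CDB Add3=3; issue MUL r2<-Mul2 | r0:-7,r1:9,r2:Mul2,r3:Mul1
c8: CDB Add1=-16; stall | r0:-7,r1:9,r2:Mul2,r3:Mul1
c9: stall | r0:-7,r1:9,r2:Mul2,r3:Mul1
c10: stall | r0:-7,r1:9,r2:Mul2,r3:Mul1
c11: CDB Add2=-32; stall | r0:-7,r1:9,r2:Mul2,r3:Mul1
c12: CDB Mul1=49; issue MUL r2<-Mul1 | r0:-7,r1:9,r2:Mul1,r3:49
c13: stall | r0:-7,r1:9,r2:Mul1,r3:49
c14: stall | r0:-7,r1:9,r2:Mul1,r3:49
c15: stall | r0:-7,r1:9,r2:Mul1,r3:49
c16: CDB Mul2=-288; issue MUL r1<-Mul2 | r0:-7,r1:Mul2,r2:Mul1,r3:49
c17: stall | r0:-7,r1:Mul2,r2:Mul1,r3:49
c18: stall | r0:-7,r1:Mul2,r2:Mul1,r3:49
c19: stall | r0:-7,r1:Mul2,r2:Mul1,r3:49
c20: stall | r0:-7,r1:Mul2,r2:Mul1,r3:49
c21: CDB Mul1=-2592; issue MUL r1<-Mul1 | r0:-7,r1:Mul1,r2:-2592,r3:49
c22: - | r0:-7,r1:Mul1,r2:-2592,r3:49
c23: - | r0:-7,r1:Mul1,r2:-2592,r3:49
c24: - | r0:-7,r1:Mul1,r2:-2592,r3:49
c25: - | r0:-7,r1:Mul1,r2:-2592,r3:49
c26: CDB Mul2=6718464 | r0:-7,r1:Mul1,r2:-2592,r3:49
c27: - | r0:-7,r1:Mul1,r2:-2592,r3:49
c28: - | r0:-7,r1:Mul1,r2:-2592,r3:49
c29: - | r0:-7,r1:Mul1,r2:-2592,r3:49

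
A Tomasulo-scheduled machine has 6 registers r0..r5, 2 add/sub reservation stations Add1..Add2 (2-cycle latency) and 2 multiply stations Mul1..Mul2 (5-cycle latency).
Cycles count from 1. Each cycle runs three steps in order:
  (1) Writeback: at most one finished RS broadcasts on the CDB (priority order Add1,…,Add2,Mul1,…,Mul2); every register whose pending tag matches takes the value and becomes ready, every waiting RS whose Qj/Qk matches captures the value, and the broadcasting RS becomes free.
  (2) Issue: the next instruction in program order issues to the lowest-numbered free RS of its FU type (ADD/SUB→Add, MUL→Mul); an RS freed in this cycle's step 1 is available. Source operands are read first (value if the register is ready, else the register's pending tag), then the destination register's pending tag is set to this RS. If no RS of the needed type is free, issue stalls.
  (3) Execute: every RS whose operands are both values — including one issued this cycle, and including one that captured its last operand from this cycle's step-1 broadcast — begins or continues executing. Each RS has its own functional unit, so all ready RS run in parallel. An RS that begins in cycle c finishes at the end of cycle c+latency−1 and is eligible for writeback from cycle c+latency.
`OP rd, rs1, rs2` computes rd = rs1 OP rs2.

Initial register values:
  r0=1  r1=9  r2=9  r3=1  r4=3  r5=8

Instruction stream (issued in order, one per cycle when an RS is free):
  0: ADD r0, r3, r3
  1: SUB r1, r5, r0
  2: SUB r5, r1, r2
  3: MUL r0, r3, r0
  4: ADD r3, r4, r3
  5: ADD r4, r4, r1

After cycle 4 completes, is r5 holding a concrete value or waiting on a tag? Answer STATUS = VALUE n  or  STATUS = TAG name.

STATUS = TAG Add1

cycle 1: issue ADD r0<-Add1 // r0:Add1,r1:9,r2:9,r3:1,r4:3,r5:8
cycle 2: issue SUB r1<-Add2 // r0:Add1,r1:Add2,r2:9,r3:1,r4:3,r5:8
cycle 3: CDB Add1=2; issue SUB r5<-Add1 // r0:2,r1:Add2,r2:9,r3:1,r4:3,r5:Add1
cycle 4: issue MUL r0<-Mul1 // r0:Mul1,r1:Add2,r2:9,r3:1,r4:3,r5:Add1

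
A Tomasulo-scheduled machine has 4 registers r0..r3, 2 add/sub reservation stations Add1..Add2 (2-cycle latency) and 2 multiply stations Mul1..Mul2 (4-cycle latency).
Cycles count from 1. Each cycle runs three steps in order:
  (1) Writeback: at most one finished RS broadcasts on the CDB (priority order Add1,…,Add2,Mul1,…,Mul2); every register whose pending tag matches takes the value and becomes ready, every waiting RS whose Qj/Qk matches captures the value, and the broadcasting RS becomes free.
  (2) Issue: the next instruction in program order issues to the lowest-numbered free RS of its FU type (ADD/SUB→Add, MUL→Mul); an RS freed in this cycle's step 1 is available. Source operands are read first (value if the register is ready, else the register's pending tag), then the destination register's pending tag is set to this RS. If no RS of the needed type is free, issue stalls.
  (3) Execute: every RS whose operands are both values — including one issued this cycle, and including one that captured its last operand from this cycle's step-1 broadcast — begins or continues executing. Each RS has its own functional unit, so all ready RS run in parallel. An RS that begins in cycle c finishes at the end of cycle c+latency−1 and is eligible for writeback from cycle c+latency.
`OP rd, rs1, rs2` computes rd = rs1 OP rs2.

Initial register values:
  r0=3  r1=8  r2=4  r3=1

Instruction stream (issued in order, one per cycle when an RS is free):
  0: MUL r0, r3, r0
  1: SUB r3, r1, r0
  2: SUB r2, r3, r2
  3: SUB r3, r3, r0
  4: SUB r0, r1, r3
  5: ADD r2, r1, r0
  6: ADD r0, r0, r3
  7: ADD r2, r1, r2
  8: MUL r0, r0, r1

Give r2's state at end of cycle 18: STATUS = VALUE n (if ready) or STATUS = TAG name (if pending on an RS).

STATUS = VALUE 22

  c1: issue MUL r0<-Mul1  regs: r0:Mul1,r1:8,r2:4,r3:1
  c2: issue SUB r3<-Add1  regs: r0:Mul1,r1:8,r2:4,r3:Add1
  c3: issue SUB r2<-Add2  regs: r0:Mul1,r1:8,r2:Add2,r3:Add1
  c4: stall  regs: r0:Mul1,r1:8,r2:Add2,r3:Add1
  c5: CDB Mul1=3; stall  regs: r0:3,r1:8,r2:Add2,r3:Add1
  c6: stall  regs: r0:3,r1:8,r2:Add2,r3:Add1
  c7: CDB Add1=5; issue SUB r3<-Add1  regs: r0:3,r1:8,r2:Add2,r3:Add1
  c8: stall  regs: r0:3,r1:8,r2:Add2,r3:Add1
  c9: CDB Add1=2; issue SUB r0<-Add1  regs: r0:Add1,r1:8,r2:Add2,r3:2
  c10: CDB Add2=1; issue ADD r2<-Add2  regs: r0:Add1,r1:8,r2:Add2,r3:2
  c11: CDB Add1=6; issue ADD r0<-Add1  regs: r0:Add1,r1:8,r2:Add2,r3:2
  c12: stall  regs: r0:Add1,r1:8,r2:Add2,r3:2
  c13: CDB Add1=8; issue ADD r2<-Add1  regs: r0:8,r1:8,r2:Add1,r3:2
  c14: CDB Add2=14; issue MUL r0<-Mul1  regs: r0:Mul1,r1:8,r2:Add1,r3:2
  c15: -  regs: r0:Mul1,r1:8,r2:Add1,r3:2
  c16: CDB Add1=22  regs: r0:Mul1,r1:8,r2:22,r3:2
  c17: -  regs: r0:Mul1,r1:8,r2:22,r3:2
  c18: CDB Mul1=64  regs: r0:64,r1:8,r2:22,r3:2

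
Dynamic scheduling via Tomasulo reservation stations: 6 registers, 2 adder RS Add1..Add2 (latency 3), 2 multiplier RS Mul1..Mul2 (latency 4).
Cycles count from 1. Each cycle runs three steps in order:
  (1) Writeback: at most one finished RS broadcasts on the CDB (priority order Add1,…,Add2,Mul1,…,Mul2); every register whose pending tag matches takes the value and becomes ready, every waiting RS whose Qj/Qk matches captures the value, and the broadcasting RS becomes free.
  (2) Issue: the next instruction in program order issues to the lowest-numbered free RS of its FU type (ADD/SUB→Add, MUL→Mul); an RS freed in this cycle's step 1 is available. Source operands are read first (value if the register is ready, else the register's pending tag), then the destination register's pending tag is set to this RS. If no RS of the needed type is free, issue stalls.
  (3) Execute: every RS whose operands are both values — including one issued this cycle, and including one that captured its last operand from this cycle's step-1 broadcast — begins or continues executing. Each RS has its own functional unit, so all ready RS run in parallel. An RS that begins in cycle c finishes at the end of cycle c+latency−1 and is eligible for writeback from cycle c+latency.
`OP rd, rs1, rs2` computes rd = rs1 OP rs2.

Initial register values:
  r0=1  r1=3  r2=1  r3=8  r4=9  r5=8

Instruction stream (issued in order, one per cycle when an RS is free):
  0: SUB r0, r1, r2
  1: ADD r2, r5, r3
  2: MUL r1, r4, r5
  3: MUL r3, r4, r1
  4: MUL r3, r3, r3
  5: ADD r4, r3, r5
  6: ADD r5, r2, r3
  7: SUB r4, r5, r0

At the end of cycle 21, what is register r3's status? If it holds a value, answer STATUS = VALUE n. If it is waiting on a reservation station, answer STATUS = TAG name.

  c1: issue SUB r0<-Add1  regs: r0:Add1,r1:3,r2:1,r3:8,r4:9,r5:8
  c2: issue ADD r2<-Add2  regs: r0:Add1,r1:3,r2:Add2,r3:8,r4:9,r5:8
  c3: issue MUL r1<-Mul1  regs: r0:Add1,r1:Mul1,r2:Add2,r3:8,r4:9,r5:8
  c4: CDB Add1=2; issue MUL r3<-Mul2  regs: r0:2,r1:Mul1,r2:Add2,r3:Mul2,r4:9,r5:8
  c5: CDB Add2=16; stall  regs: r0:2,r1:Mul1,r2:16,r3:Mul2,r4:9,r5:8
  c6: stall  regs: r0:2,r1:Mul1,r2:16,r3:Mul2,r4:9,r5:8
  c7: CDB Mul1=72; issue MUL r3<-Mul1  regs: r0:2,r1:72,r2:16,r3:Mul1,r4:9,r5:8
  c8: issue ADD r4<-Add1  regs: r0:2,r1:72,r2:16,r3:Mul1,r4:Add1,r5:8
  c9: issue ADD r5<-Add2  regs: r0:2,r1:72,r2:16,r3:Mul1,r4:Add1,r5:Add2
  c10: stall  regs: r0:2,r1:72,r2:16,r3:Mul1,r4:Add1,r5:Add2
  c11: CDB Mul2=648; stall  regs: r0:2,r1:72,r2:16,r3:Mul1,r4:Add1,r5:Add2
  c12: stall  regs: r0:2,r1:72,r2:16,r3:Mul1,r4:Add1,r5:Add2
  c13: stall  regs: r0:2,r1:72,r2:16,r3:Mul1,r4:Add1,r5:Add2
  c14: stall  regs: r0:2,r1:72,r2:16,r3:Mul1,r4:Add1,r5:Add2
  c15: CDB Mul1=419904; stall  regs: r0:2,r1:72,r2:16,r3:419904,r4:Add1,r5:Add2
  c16: stall  regs: r0:2,r1:72,r2:16,r3:419904,r4:Add1,r5:Add2
  c17: stall  regs: r0:2,r1:72,r2:16,r3:419904,r4:Add1,r5:Add2
  c18: CDB Add1=419912; issue SUB r4<-Add1  regs: r0:2,r1:72,r2:16,r3:419904,r4:Add1,r5:Add2
  c19: CDB Add2=419920  regs: r0:2,r1:72,r2:16,r3:419904,r4:Add1,r5:419920
  c20: -  regs: r0:2,r1:72,r2:16,r3:419904,r4:Add1,r5:419920
  c21: -  regs: r0:2,r1:72,r2:16,r3:419904,r4:Add1,r5:419920

STATUS = VALUE 419904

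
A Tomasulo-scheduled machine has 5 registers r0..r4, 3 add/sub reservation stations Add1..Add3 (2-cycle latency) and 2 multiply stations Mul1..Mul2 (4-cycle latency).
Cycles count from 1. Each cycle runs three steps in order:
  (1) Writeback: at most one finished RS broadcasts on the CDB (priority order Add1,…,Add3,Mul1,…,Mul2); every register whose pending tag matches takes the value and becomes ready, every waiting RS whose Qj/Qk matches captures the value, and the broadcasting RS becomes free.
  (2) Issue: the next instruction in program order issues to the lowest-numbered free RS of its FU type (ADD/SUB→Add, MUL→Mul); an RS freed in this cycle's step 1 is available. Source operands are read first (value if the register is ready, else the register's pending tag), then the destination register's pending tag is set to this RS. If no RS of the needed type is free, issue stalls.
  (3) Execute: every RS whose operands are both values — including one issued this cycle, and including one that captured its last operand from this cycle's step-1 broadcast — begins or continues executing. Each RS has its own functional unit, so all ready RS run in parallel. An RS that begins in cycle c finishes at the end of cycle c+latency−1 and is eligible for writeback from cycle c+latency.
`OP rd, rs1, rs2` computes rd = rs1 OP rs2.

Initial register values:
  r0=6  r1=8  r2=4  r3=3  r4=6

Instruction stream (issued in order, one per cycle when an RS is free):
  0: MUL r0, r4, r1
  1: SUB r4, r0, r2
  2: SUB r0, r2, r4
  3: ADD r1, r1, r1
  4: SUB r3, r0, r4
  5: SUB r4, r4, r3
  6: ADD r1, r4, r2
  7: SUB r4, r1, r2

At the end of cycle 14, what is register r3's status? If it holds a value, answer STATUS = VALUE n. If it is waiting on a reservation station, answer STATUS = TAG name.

STATUS = VALUE -84

  c1: issue MUL r0<-Mul1  regs: r0:Mul1,r1:8,r2:4,r3:3,r4:6
  c2: issue SUB r4<-Add1  regs: r0:Mul1,r1:8,r2:4,r3:3,r4:Add1
  c3: issue SUB r0<-Add2  regs: r0:Add2,r1:8,r2:4,r3:3,r4:Add1
  c4: issue ADD r1<-Add3  regs: r0:Add2,r1:Add3,r2:4,r3:3,r4:Add1
  c5: CDB Mul1=48; stall  regs: r0:Add2,r1:Add3,r2:4,r3:3,r4:Add1
  c6: CDB Add3=16; issue SUB r3<-Add3  regs: r0:Add2,r1:16,r2:4,r3:Add3,r4:Add1
  c7: CDB Add1=44; issue SUB r4<-Add1  regs: r0:Add2,r1:16,r2:4,r3:Add3,r4:Add1
  c8: stall  regs: r0:Add2,r1:16,r2:4,r3:Add3,r4:Add1
  c9: CDB Add2=-40; issue ADD r1<-Add2  regs: r0:-40,r1:Add2,r2:4,r3:Add3,r4:Add1
  c10: stall  regs: r0:-40,r1:Add2,r2:4,r3:Add3,r4:Add1
  c11: CDB Add3=-84; issue SUB r4<-Add3  regs: r0:-40,r1:Add2,r2:4,r3:-84,r4:Add3
  c12: -  regs: r0:-40,r1:Add2,r2:4,r3:-84,r4:Add3
  c13: CDB Add1=128  regs: r0:-40,r1:Add2,r2:4,r3:-84,r4:Add3
  c14: -  regs: r0:-40,r1:Add2,r2:4,r3:-84,r4:Add3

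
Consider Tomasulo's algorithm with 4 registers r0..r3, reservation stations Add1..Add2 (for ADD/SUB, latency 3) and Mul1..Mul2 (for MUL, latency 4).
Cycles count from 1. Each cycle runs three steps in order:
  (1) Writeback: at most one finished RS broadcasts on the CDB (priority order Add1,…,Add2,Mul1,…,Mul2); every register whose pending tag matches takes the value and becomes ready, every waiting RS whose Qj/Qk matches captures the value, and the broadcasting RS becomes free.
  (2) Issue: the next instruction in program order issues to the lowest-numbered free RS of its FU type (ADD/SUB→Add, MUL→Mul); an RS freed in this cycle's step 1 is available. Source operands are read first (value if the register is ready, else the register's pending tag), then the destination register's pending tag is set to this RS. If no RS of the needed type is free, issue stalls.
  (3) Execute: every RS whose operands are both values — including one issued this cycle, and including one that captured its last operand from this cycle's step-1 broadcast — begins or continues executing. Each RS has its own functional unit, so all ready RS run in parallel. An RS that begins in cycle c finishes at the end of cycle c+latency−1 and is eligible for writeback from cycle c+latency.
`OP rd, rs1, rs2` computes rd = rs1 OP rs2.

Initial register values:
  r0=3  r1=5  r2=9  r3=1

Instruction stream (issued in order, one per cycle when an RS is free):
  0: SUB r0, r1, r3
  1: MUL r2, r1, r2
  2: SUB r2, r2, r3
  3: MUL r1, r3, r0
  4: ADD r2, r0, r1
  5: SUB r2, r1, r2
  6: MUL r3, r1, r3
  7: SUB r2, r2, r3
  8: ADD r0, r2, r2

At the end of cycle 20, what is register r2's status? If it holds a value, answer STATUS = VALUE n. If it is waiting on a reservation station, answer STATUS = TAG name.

cycle 1: issue SUB r0<-Add1 // r0:Add1,r1:5,r2:9,r3:1
cycle 2: issue MUL r2<-Mul1 // r0:Add1,r1:5,r2:Mul1,r3:1
cycle 3: issue SUB r2<-Add2 // r0:Add1,r1:5,r2:Add2,r3:1
cycle 4: CDB Add1=4; issue MUL r1<-Mul2 // r0:4,r1:Mul2,r2:Add2,r3:1
cycle 5: issue ADD r2<-Add1 // r0:4,r1:Mul2,r2:Add1,r3:1
cycle 6: CDB Mul1=45; stall // r0:4,r1:Mul2,r2:Add1,r3:1
cycle 7: stall // r0:4,r1:Mul2,r2:Add1,r3:1
cycle 8: CDB Mul2=4; stall // r0:4,r1:4,r2:Add1,r3:1
cycle 9: CDB Add2=44; issue SUB r2<-Add2 // r0:4,r1:4,r2:Add2,r3:1
cycle 10: issue MUL r3<-Mul1 // r0:4,r1:4,r2:Add2,r3:Mul1
cycle 11: CDB Add1=8; issue SUB r2<-Add1 // r0:4,r1:4,r2:Add1,r3:Mul1
cycle 12: stall // r0:4,r1:4,r2:Add1,r3:Mul1
cycle 13: stall // r0:4,r1:4,r2:Add1,r3:Mul1
cycle 14: CDB Add2=-4; issue ADD r0<-Add2 // r0:Add2,r1:4,r2:Add1,r3:Mul1
cycle 15: CDB Mul1=4 // r0:Add2,r1:4,r2:Add1,r3:4
cycle 16: - // r0:Add2,r1:4,r2:Add1,r3:4
cycle 17: - // r0:Add2,r1:4,r2:Add1,r3:4
cycle 18: CDB Add1=-8 // r0:Add2,r1:4,r2:-8,r3:4
cycle 19: - // r0:Add2,r1:4,r2:-8,r3:4
cycle 20: - // r0:Add2,r1:4,r2:-8,r3:4

STATUS = VALUE -8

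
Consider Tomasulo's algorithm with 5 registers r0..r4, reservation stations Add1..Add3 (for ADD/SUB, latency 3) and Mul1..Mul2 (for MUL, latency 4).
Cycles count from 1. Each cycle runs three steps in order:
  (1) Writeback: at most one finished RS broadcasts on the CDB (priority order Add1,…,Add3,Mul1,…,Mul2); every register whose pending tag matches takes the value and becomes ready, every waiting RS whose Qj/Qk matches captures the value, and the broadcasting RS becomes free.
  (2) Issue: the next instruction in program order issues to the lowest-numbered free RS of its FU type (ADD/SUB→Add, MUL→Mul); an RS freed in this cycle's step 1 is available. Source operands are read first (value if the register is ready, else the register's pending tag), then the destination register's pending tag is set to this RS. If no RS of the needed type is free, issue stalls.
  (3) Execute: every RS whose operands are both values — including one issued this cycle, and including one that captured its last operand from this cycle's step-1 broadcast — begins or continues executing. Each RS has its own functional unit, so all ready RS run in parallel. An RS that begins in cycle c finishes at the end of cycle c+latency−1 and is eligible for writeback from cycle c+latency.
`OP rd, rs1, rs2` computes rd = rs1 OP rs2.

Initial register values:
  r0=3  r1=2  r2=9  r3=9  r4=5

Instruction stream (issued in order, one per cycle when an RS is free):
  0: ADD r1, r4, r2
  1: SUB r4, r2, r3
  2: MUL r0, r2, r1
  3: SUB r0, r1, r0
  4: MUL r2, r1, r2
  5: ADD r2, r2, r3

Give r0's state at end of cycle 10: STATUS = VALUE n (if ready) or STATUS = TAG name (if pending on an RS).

cycle 1: issue ADD r1<-Add1 // r0:3,r1:Add1,r2:9,r3:9,r4:5
cycle 2: issue SUB r4<-Add2 // r0:3,r1:Add1,r2:9,r3:9,r4:Add2
cycle 3: issue MUL r0<-Mul1 // r0:Mul1,r1:Add1,r2:9,r3:9,r4:Add2
cycle 4: CDB Add1=14; issue SUB r0<-Add1 // r0:Add1,r1:14,r2:9,r3:9,r4:Add2
cycle 5: CDB Add2=0; issue MUL r2<-Mul2 // r0:Add1,r1:14,r2:Mul2,r3:9,r4:0
cycle 6: issue ADD r2<-Add2 // r0:Add1,r1:14,r2:Add2,r3:9,r4:0
cycle 7: - // r0:Add1,r1:14,r2:Add2,r3:9,r4:0
cycle 8: CDB Mul1=126 // r0:Add1,r1:14,r2:Add2,r3:9,r4:0
cycle 9: CDB Mul2=126 // r0:Add1,r1:14,r2:Add2,r3:9,r4:0
cycle 10: - // r0:Add1,r1:14,r2:Add2,r3:9,r4:0

STATUS = TAG Add1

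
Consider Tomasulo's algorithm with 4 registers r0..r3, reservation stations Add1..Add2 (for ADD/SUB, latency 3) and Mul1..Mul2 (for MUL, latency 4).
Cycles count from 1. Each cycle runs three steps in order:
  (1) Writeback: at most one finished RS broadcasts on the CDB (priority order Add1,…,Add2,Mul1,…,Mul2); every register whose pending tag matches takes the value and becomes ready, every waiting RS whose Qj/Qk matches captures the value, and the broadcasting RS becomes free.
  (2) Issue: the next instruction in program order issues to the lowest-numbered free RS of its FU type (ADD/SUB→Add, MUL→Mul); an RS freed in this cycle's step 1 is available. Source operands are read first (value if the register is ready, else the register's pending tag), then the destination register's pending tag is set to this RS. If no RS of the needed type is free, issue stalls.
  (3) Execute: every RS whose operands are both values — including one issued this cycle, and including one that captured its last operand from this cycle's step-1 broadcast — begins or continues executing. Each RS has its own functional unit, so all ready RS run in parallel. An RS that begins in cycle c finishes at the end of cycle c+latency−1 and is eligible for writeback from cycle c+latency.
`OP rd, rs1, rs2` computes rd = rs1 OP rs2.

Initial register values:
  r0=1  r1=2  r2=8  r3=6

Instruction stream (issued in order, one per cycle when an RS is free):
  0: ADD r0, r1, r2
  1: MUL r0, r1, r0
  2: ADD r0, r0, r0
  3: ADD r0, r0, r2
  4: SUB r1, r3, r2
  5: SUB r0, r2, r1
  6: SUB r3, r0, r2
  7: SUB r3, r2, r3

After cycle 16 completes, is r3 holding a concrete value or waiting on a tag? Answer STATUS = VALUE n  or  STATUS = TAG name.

STATUS = TAG Add2

  c1: issue ADD r0<-Add1  regs: r0:Add1,r1:2,r2:8,r3:6
  c2: issue MUL r0<-Mul1  regs: r0:Mul1,r1:2,r2:8,r3:6
  c3: issue ADD r0<-Add2  regs: r0:Add2,r1:2,r2:8,r3:6
  c4: CDB Add1=10; issue ADD r0<-Add1  regs: r0:Add1,r1:2,r2:8,r3:6
  c5: stall  regs: r0:Add1,r1:2,r2:8,r3:6
  c6: stall  regs: r0:Add1,r1:2,r2:8,r3:6
  c7: stall  regs: r0:Add1,r1:2,r2:8,r3:6
  c8: CDB Mul1=20; stall  regs: r0:Add1,r1:2,r2:8,r3:6
  c9: stall  regs: r0:Add1,r1:2,r2:8,r3:6
  c10: stall  regs: r0:Add1,r1:2,r2:8,r3:6
  c11: CDB Add2=40; issue SUB r1<-Add2  regs: r0:Add1,r1:Add2,r2:8,r3:6
  c12: stall  regs: r0:Add1,r1:Add2,r2:8,r3:6
  c13: stall  regs: r0:Add1,r1:Add2,r2:8,r3:6
  c14: CDB Add1=48; issue SUB r0<-Add1  regs: r0:Add1,r1:Add2,r2:8,r3:6
  c15: CDB Add2=-2; issue SUB r3<-Add2  regs: r0:Add1,r1:-2,r2:8,r3:Add2
  c16: stall  regs: r0:Add1,r1:-2,r2:8,r3:Add2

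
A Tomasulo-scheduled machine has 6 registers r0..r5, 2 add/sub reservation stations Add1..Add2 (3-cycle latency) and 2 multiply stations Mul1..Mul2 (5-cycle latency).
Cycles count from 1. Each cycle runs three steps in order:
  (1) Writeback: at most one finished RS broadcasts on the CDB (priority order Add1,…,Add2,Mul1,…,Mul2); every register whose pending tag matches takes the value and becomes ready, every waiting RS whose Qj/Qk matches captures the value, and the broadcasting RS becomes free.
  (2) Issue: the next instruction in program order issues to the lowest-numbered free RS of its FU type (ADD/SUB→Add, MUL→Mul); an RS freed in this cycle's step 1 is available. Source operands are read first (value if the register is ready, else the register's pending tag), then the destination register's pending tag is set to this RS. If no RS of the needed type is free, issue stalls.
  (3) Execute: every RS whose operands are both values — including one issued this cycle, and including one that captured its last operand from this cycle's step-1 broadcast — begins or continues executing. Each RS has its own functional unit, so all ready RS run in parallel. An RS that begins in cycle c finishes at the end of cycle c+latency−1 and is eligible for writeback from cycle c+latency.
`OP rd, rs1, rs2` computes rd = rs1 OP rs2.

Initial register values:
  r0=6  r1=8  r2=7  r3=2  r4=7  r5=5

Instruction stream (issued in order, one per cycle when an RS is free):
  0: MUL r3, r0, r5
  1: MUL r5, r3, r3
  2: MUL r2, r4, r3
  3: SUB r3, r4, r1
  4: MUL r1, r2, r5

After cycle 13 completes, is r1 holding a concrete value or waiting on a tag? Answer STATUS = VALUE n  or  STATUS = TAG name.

STATUS = TAG Mul1

  c1: issue MUL r3<-Mul1  regs: r0:6,r1:8,r2:7,r3:Mul1,r4:7,r5:5
  c2: issue MUL r5<-Mul2  regs: r0:6,r1:8,r2:7,r3:Mul1,r4:7,r5:Mul2
  c3: stall  regs: r0:6,r1:8,r2:7,r3:Mul1,r4:7,r5:Mul2
  c4: stall  regs: r0:6,r1:8,r2:7,r3:Mul1,r4:7,r5:Mul2
  c5: stall  regs: r0:6,r1:8,r2:7,r3:Mul1,r4:7,r5:Mul2
  c6: CDB Mul1=30; issue MUL r2<-Mul1  regs: r0:6,r1:8,r2:Mul1,r3:30,r4:7,r5:Mul2
  c7: issue SUB r3<-Add1  regs: r0:6,r1:8,r2:Mul1,r3:Add1,r4:7,r5:Mul2
  c8: stall  regs: r0:6,r1:8,r2:Mul1,r3:Add1,r4:7,r5:Mul2
  c9: stall  regs: r0:6,r1:8,r2:Mul1,r3:Add1,r4:7,r5:Mul2
  c10: CDB Add1=-1; stall  regs: r0:6,r1:8,r2:Mul1,r3:-1,r4:7,r5:Mul2
  c11: CDB Mul1=210; issue MUL r1<-Mul1  regs: r0:6,r1:Mul1,r2:210,r3:-1,r4:7,r5:Mul2
  c12: CDB Mul2=900  regs: r0:6,r1:Mul1,r2:210,r3:-1,r4:7,r5:900
  c13: -  regs: r0:6,r1:Mul1,r2:210,r3:-1,r4:7,r5:900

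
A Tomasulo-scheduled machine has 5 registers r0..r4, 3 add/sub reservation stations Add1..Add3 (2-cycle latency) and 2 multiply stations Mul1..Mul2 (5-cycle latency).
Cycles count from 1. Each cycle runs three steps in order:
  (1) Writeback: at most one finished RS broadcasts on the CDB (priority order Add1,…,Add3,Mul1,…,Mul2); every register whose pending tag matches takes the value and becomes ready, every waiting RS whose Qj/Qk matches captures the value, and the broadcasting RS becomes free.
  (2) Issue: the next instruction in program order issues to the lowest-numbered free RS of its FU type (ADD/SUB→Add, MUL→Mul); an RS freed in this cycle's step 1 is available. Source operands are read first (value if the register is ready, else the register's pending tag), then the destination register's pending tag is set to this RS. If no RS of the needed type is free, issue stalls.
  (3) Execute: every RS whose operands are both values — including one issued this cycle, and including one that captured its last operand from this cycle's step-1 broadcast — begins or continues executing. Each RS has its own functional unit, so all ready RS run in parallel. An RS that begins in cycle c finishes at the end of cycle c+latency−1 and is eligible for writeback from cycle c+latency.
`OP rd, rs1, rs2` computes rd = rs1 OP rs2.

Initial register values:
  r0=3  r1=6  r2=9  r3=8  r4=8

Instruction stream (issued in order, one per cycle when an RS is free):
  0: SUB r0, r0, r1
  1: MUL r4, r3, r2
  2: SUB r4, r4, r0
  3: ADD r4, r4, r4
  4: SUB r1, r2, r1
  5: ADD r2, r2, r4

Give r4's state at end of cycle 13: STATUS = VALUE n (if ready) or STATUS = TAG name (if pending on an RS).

STATUS = VALUE 150

  c1: issue SUB r0<-Add1  regs: r0:Add1,r1:6,r2:9,r3:8,r4:8
  c2: issue MUL r4<-Mul1  regs: r0:Add1,r1:6,r2:9,r3:8,r4:Mul1
  c3: CDB Add1=-3; issue SUB r4<-Add1  regs: r0:-3,r1:6,r2:9,r3:8,r4:Add1
  c4: issue ADD r4<-Add2  regs: r0:-3,r1:6,r2:9,r3:8,r4:Add2
  c5: issue SUB r1<-Add3  regs: r0:-3,r1:Add3,r2:9,r3:8,r4:Add2
  c6: stall  regs: r0:-3,r1:Add3,r2:9,r3:8,r4:Add2
  c7: CDB Add3=3; issue ADD r2<-Add3  regs: r0:-3,r1:3,r2:Add3,r3:8,r4:Add2
  c8: CDB Mul1=72  regs: r0:-3,r1:3,r2:Add3,r3:8,r4:Add2
  c9: -  regs: r0:-3,r1:3,r2:Add3,r3:8,r4:Add2
  c10: CDB Add1=75  regs: r0:-3,r1:3,r2:Add3,r3:8,r4:Add2
  c11: -  regs: r0:-3,r1:3,r2:Add3,r3:8,r4:Add2
  c12: CDB Add2=150  regs: r0:-3,r1:3,r2:Add3,r3:8,r4:150
  c13: -  regs: r0:-3,r1:3,r2:Add3,r3:8,r4:150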